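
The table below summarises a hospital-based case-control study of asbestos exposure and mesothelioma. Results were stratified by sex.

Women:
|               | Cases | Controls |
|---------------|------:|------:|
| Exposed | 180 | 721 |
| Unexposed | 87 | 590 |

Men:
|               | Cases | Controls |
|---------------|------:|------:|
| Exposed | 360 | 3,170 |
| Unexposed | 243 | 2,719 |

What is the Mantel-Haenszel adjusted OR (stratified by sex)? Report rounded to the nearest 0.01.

OR_MH = Σ(aᵢdᵢ/nᵢ) / Σ(bᵢcᵢ/nᵢ), where nᵢ is the stratum total.
Stratum 1 (Women): n = 1578; a·d/n = 180·590/1578 = 67.3004; b·c/n = 721·87/1578 = 39.7510
Stratum 2 (Men): n = 6492; a·d/n = 360·2719/6492 = 150.7763; b·c/n = 3170·243/6492 = 118.6553
OR_MH = (67.3004 + 150.7763) / (39.7510 + 118.6553) = 218.0767 / 158.4062 = 1.37669

1.38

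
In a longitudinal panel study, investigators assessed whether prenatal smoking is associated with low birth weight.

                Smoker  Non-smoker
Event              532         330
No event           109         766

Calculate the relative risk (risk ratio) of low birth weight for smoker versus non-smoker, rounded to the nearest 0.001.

Reading the table with exposure as columns: a = 532 (Smoker, case), b = 109 (Smoker, non-case), c = 330 (Non-smoker, case), d = 766.
Risk in exposed = 532/641 = 0.82995; risk in unexposed = 330/1096 = 0.30109.
RR = 0.82995 / 0.30109 = 2.75645
The risk among the exposed is 2.76 times that among the unexposed.

2.756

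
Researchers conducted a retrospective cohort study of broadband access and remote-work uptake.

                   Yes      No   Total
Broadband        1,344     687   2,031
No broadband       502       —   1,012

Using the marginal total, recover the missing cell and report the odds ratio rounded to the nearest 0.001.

1.988

The missing cell is in the unexposed row: 1012 − 502 = 510.
So a = 1344, b = 687, c = 502, d = 510.
OR = (a·d)/(b·c) = (1344 × 510) / (687 × 502) = 685440 / 344874 = 1.98751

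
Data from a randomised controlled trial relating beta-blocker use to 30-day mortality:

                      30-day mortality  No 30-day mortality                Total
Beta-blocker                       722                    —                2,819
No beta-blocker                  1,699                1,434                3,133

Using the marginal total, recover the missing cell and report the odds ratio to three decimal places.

The missing cell is in the exposed row: 2819 − 722 = 2097.
So a = 722, b = 2097, c = 1699, d = 1434.
OR = (a·d)/(b·c) = (722 × 1434) / (2097 × 1699) = 1035348 / 3562803 = 0.29060

0.291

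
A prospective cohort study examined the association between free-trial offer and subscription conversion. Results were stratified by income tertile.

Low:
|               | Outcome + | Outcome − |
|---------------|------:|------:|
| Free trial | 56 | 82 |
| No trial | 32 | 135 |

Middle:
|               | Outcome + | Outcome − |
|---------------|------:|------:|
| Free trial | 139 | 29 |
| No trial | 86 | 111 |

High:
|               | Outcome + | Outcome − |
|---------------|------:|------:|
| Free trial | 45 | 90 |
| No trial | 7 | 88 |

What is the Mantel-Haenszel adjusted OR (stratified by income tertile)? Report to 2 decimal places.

OR_MH = Σ(aᵢdᵢ/nᵢ) / Σ(bᵢcᵢ/nᵢ), where nᵢ is the stratum total.
Stratum 1 (Low): n = 305; a·d/n = 56·135/305 = 24.7869; b·c/n = 82·32/305 = 8.6033
Stratum 2 (Middle): n = 365; a·d/n = 139·111/365 = 42.2712; b·c/n = 29·86/365 = 6.8329
Stratum 3 (High): n = 230; a·d/n = 45·88/230 = 17.2174; b·c/n = 90·7/230 = 2.7391
OR_MH = (24.7869 + 42.2712 + 17.2174) / (8.6033 + 6.8329 + 2.7391) = 84.2755 / 18.1753 = 4.63682

4.64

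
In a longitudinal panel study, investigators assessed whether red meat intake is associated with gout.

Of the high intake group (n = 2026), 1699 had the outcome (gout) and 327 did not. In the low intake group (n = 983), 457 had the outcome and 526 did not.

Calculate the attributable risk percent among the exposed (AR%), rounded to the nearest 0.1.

44.6

From the description: a = 1699, b = 327, c = 457, d = 526.
Risk in exposed = 1699/2026 = 0.83860; risk in unexposed = 457/983 = 0.46490.
RR = 0.83860/0.46490 = 1.80381
AR% = (RR − 1)/RR × 100 = (1.80381 − 1)/1.80381 × 100 = 44.5618%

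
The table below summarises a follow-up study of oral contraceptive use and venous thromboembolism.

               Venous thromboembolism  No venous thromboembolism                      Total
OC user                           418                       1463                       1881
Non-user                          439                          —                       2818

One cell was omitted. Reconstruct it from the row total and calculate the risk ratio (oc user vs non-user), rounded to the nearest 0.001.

The missing cell is in the unexposed row: 2818 − 439 = 2379.
So a = 418, b = 1463, c = 439, d = 2379.
RR = [a/(a+b)] / [c/(c+d)] = (418/1881) / (439/2818) = 0.22222/0.15578 = 1.42647

1.426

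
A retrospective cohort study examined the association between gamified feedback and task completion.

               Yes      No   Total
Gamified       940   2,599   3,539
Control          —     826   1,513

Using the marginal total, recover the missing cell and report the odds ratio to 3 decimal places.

The missing cell is in the unexposed row: 1513 − 826 = 687.
So a = 940, b = 2599, c = 687, d = 826.
OR = (a·d)/(b·c) = (940 × 826) / (2599 × 687) = 776440 / 1785513 = 0.43486

0.435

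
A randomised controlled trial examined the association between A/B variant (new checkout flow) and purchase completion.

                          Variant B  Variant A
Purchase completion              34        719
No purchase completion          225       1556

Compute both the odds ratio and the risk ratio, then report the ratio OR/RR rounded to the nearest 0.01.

0.79

Reading the table with exposure as columns: a = 34 (Variant B, case), b = 225 (Variant B, non-case), c = 719 (Variant A, case), d = 1556.
OR = (34·1556)/(225·719) = 52904/161775 = 0.32702
Risk in exposed = 34/259 = 0.13127; risk in unexposed = 719/2275 = 0.31604; RR = 0.41537
OR/RR = 0.32702 / 0.41537 = 0.78731
The outcome is not rare, so the OR lies further from 1 than the RR.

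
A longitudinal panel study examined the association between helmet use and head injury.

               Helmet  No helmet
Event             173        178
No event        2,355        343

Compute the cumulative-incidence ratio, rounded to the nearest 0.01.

0.20

Reading the table with exposure as columns: a = 173 (Helmet, case), b = 2355 (Helmet, non-case), c = 178 (No helmet, case), d = 343.
Risk in exposed = 173/2528 = 0.06843; risk in unexposed = 178/521 = 0.34165.
RR = 0.06843 / 0.34165 = 0.20030
The risk is 80% lower among the exposed than among the unexposed.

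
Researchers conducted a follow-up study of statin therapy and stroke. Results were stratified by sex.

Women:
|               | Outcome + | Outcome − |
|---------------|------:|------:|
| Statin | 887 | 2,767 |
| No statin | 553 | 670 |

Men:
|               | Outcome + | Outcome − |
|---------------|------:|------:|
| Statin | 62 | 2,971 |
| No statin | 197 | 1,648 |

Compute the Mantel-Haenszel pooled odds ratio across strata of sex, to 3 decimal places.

OR_MH = Σ(aᵢdᵢ/nᵢ) / Σ(bᵢcᵢ/nᵢ), where nᵢ is the stratum total.
Stratum 1 (Women): n = 4877; a·d/n = 887·670/4877 = 121.8556; b·c/n = 2767·553/4877 = 313.7484
Stratum 2 (Men): n = 4878; a·d/n = 62·1648/4878 = 20.9463; b·c/n = 2971·197/4878 = 119.9850
OR_MH = (121.8556 + 20.9463) / (313.7484 + 119.9850) = 142.8019 / 433.7334 = 0.32924

0.329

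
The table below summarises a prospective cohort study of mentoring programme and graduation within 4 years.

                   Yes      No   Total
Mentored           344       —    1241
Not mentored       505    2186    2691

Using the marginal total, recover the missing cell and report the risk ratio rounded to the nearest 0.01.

1.48

The missing cell is in the exposed row: 1241 − 344 = 897.
So a = 344, b = 897, c = 505, d = 2186.
RR = [a/(a+b)] / [c/(c+d)] = (344/1241) / (505/2691) = 0.27720/0.18766 = 1.47710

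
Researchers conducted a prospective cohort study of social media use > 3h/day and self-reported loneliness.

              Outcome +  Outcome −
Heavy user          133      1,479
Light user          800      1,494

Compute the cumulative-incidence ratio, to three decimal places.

0.237

Cells: a = 133, b = 1479, c = 800, d = 1494.
Risk in exposed = 133/1612 = 0.08251; risk in unexposed = 800/2294 = 0.34874.
RR = 0.08251 / 0.34874 = 0.23659
The risk is 76% lower among the exposed than among the unexposed.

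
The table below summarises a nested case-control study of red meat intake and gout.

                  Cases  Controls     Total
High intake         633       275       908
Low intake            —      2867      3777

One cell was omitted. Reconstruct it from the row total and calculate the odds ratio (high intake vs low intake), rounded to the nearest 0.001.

The missing cell is in the unexposed row: 3777 − 2867 = 910.
So a = 633, b = 275, c = 910, d = 2867.
OR = (a·d)/(b·c) = (633 × 2867) / (275 × 910) = 1814811 / 250250 = 7.25199

7.252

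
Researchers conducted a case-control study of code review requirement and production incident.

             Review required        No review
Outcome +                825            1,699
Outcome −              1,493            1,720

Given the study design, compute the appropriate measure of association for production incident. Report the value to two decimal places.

Reading the table with exposure as columns: a = 825 (Review required, case), b = 1493 (Review required, non-case), c = 1699 (No review, case), d = 1720.
This is a case-control study: participants were sampled on outcome status, so risks in the source population cannot be estimated directly — relative risk is not valid here. The odds ratio is the appropriate measure.
OR = (a·d)/(b·c) = (825 × 1720) / (1493 × 1699) = 1419000 / 2536607 = 0.55941

0.56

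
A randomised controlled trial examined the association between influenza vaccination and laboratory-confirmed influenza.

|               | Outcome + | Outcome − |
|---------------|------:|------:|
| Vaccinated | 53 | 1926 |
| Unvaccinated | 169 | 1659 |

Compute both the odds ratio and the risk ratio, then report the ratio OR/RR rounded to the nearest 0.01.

Cells: a = 53, b = 1926, c = 169, d = 1659.
OR = (53·1659)/(1926·169) = 87927/325494 = 0.27013
Risk in exposed = 53/1979 = 0.02678; risk in unexposed = 169/1828 = 0.09245; RR = 0.28968
OR/RR = 0.27013 / 0.28968 = 0.93252
The outcome is rare in both groups, so OR ≈ RR (ratio near 1).

0.93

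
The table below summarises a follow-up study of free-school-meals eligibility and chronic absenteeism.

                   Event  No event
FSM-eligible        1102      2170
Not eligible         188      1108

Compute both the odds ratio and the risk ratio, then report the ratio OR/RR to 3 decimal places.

Cells: a = 1102, b = 2170, c = 188, d = 1108.
OR = (1102·1108)/(2170·188) = 1221016/407960 = 2.99298
Risk in exposed = 1102/3272 = 0.33680; risk in unexposed = 188/1296 = 0.14506; RR = 2.32175
OR/RR = 2.99298 / 2.32175 = 1.28911
The outcome is not rare, so the OR lies further from 1 than the RR.

1.289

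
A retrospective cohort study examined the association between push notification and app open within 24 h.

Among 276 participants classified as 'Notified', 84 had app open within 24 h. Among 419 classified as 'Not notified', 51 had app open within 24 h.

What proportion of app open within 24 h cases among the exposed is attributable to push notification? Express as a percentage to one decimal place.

From the description: a = 84, b = 192, c = 51, d = 368.
Risk in exposed = 84/276 = 0.30435; risk in unexposed = 51/419 = 0.12172.
RR = 0.30435/0.12172 = 2.50043
AR% = (RR − 1)/RR × 100 = (2.50043 − 1)/2.50043 × 100 = 60.0068%

60.0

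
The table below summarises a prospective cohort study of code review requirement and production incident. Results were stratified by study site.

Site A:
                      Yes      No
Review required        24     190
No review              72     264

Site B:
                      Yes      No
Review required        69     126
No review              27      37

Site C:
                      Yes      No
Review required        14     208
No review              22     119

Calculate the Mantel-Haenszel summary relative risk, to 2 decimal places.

0.60

RR_MH = Σ(aᵢ·n₀ᵢ/nᵢ) / Σ(cᵢ·n₁ᵢ/nᵢ), with n₁ᵢ = aᵢ+bᵢ (exposed), n₀ᵢ = cᵢ+dᵢ (unexposed), nᵢ = n₁ᵢ+n₀ᵢ.
Stratum 1 (Site A): n₁ = 214, n₀ = 336, n = 550; a·n₀/n = 24·336/550 = 14.6618; c·n₁/n = 72·214/550 = 28.0145
Stratum 2 (Site B): n₁ = 195, n₀ = 64, n = 259; a·n₀/n = 69·64/259 = 17.0502; c·n₁/n = 27·195/259 = 20.3282
Stratum 3 (Site C): n₁ = 222, n₀ = 141, n = 363; a·n₀/n = 14·141/363 = 5.4380; c·n₁/n = 22·222/363 = 13.4545
RR_MH = (14.6618 + 17.0502 + 5.4380) / (28.0145 + 20.3282 + 13.4545) = 37.1500 / 61.7973 = 0.60116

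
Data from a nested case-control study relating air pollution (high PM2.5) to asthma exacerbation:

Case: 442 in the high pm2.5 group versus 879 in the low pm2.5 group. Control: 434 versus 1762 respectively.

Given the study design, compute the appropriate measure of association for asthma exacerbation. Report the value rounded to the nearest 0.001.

From the description: a = 442, b = 434, c = 879, d = 1762.
This is a nested case-control study: participants were sampled on outcome status, so risks in the source population cannot be estimated directly — relative risk is not valid here. The odds ratio is the appropriate measure.
OR = (a·d)/(b·c) = (442 × 1762) / (434 × 879) = 778804 / 381486 = 2.04150

2.042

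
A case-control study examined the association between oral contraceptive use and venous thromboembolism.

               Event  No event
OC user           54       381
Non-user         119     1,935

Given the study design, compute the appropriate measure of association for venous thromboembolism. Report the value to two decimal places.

2.30

Cells: a = 54, b = 381, c = 119, d = 1935.
This is a case-control study: participants were sampled on outcome status, so risks in the source population cannot be estimated directly — relative risk is not valid here. The odds ratio is the appropriate measure.
OR = (a·d)/(b·c) = (54 × 1935) / (381 × 119) = 104490 / 45339 = 2.30464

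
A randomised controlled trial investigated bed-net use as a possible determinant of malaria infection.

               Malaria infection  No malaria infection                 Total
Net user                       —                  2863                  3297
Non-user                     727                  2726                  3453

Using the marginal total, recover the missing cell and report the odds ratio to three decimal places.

The missing cell is in the exposed row: 3297 − 2863 = 434.
So a = 434, b = 2863, c = 727, d = 2726.
OR = (a·d)/(b·c) = (434 × 2726) / (2863 × 727) = 1183084 / 2081401 = 0.56841

0.568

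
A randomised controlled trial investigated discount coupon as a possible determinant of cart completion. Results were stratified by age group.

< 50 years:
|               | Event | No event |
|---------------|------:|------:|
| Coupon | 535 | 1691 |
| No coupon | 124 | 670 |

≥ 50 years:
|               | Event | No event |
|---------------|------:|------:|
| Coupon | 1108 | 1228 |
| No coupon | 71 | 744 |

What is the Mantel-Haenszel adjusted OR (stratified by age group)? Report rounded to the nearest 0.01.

OR_MH = Σ(aᵢdᵢ/nᵢ) / Σ(bᵢcᵢ/nᵢ), where nᵢ is the stratum total.
Stratum 1 (< 50 years): n = 3020; a·d/n = 535·670/3020 = 118.6921; b·c/n = 1691·124/3020 = 69.4318
Stratum 2 (≥ 50 years): n = 3151; a·d/n = 1108·744/3151 = 261.6160; b·c/n = 1228·71/3151 = 27.6699
OR_MH = (118.6921 + 261.6160) / (69.4318 + 27.6699) = 380.3080 / 97.1017 = 3.91659

3.92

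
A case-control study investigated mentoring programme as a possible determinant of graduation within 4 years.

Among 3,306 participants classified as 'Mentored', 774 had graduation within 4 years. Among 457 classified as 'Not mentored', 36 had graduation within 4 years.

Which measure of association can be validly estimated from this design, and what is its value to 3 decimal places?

From the description: a = 774, b = 2532, c = 36, d = 421.
This is a case-control study: participants were sampled on outcome status, so risks in the source population cannot be estimated directly — relative risk is not valid here. The odds ratio is the appropriate measure.
OR = (a·d)/(b·c) = (774 × 421) / (2532 × 36) = 325854 / 91152 = 3.57484

3.575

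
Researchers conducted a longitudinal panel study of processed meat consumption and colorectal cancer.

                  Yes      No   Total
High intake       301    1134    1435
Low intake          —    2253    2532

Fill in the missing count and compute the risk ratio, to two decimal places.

The missing cell is in the unexposed row: 2532 − 2253 = 279.
So a = 301, b = 1134, c = 279, d = 2253.
RR = [a/(a+b)] / [c/(c+d)] = (301/1435) / (279/2532) = 0.20976/0.11019 = 1.90359

1.90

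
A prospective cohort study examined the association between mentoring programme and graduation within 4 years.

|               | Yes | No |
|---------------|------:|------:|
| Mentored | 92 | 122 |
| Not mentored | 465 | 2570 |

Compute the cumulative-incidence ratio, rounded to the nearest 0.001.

2.806

Cells: a = 92, b = 122, c = 465, d = 2570.
Risk in exposed = 92/214 = 0.42991; risk in unexposed = 465/3035 = 0.15321.
RR = 0.42991 / 0.15321 = 2.80595
The risk among the exposed is 2.81 times that among the unexposed.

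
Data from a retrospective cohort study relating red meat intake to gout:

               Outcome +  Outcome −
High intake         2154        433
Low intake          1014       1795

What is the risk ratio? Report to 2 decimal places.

2.31

Cells: a = 2154, b = 433, c = 1014, d = 1795.
Risk in exposed = 2154/2587 = 0.83262; risk in unexposed = 1014/2809 = 0.36098.
RR = 0.83262 / 0.36098 = 2.30655
The risk among the exposed is 2.31 times that among the unexposed.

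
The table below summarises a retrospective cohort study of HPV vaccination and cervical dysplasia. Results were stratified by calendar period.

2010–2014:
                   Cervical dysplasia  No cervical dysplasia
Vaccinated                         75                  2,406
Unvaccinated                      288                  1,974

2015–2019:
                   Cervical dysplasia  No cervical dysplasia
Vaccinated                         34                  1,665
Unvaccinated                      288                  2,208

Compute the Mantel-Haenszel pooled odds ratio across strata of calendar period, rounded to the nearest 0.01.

OR_MH = Σ(aᵢdᵢ/nᵢ) / Σ(bᵢcᵢ/nᵢ), where nᵢ is the stratum total.
Stratum 1 (2010–2014): n = 4743; a·d/n = 75·1974/4743 = 31.2144; b·c/n = 2406·288/4743 = 146.0949
Stratum 2 (2015–2019): n = 4195; a·d/n = 34·2208/4195 = 17.8956; b·c/n = 1665·288/4195 = 114.3075
OR_MH = (31.2144 + 17.8956) / (146.0949 + 114.3075) = 49.1100 / 260.4024 = 0.18859

0.19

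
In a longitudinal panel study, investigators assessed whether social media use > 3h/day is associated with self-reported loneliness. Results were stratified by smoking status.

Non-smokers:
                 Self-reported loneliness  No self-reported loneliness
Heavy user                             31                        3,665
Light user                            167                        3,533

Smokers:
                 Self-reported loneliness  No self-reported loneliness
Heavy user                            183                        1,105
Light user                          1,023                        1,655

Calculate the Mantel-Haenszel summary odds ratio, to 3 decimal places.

OR_MH = Σ(aᵢdᵢ/nᵢ) / Σ(bᵢcᵢ/nᵢ), where nᵢ is the stratum total.
Stratum 1 (Non-smokers): n = 7396; a·d/n = 31·3533/7396 = 14.8084; b·c/n = 3665·167/7396 = 82.7549
Stratum 2 (Smokers): n = 3966; a·d/n = 183·1655/3966 = 76.3654; b·c/n = 1105·1023/3966 = 285.0265
OR_MH = (14.8084 + 76.3654) / (82.7549 + 285.0265) = 91.1738 / 367.7813 = 0.24790

0.248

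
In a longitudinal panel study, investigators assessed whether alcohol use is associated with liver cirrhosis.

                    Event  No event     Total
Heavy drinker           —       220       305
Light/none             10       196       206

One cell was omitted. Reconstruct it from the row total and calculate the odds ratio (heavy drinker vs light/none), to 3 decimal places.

The missing cell is in the exposed row: 305 − 220 = 85.
So a = 85, b = 220, c = 10, d = 196.
OR = (a·d)/(b·c) = (85 × 196) / (220 × 10) = 16660 / 2200 = 7.57273

7.573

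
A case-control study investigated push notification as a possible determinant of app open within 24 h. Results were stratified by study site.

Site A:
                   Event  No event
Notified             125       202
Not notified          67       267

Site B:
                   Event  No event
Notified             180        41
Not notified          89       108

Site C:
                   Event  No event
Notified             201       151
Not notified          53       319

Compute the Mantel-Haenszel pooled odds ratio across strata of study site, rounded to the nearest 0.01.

4.61

OR_MH = Σ(aᵢdᵢ/nᵢ) / Σ(bᵢcᵢ/nᵢ), where nᵢ is the stratum total.
Stratum 1 (Site A): n = 661; a·d/n = 125·267/661 = 50.4917; b·c/n = 202·67/661 = 20.4750
Stratum 2 (Site B): n = 418; a·d/n = 180·108/418 = 46.5072; b·c/n = 41·89/418 = 8.7297
Stratum 3 (Site C): n = 724; a·d/n = 201·319/724 = 88.5622; b·c/n = 151·53/724 = 11.0539
OR_MH = (50.4917 + 46.5072 + 88.5622) / (20.4750 + 8.7297 + 11.0539) = 185.5610 / 40.2586 = 4.60923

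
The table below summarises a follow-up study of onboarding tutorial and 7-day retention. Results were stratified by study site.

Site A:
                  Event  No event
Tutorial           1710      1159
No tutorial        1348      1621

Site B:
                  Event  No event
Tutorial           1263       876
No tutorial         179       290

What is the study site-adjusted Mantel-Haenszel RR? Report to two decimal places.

RR_MH = Σ(aᵢ·n₀ᵢ/nᵢ) / Σ(cᵢ·n₁ᵢ/nᵢ), with n₁ᵢ = aᵢ+bᵢ (exposed), n₀ᵢ = cᵢ+dᵢ (unexposed), nᵢ = n₁ᵢ+n₀ᵢ.
Stratum 1 (Site A): n₁ = 2869, n₀ = 2969, n = 5838; a·n₀/n = 1710·2969/5838 = 869.6454; c·n₁/n = 1348·2869/5838 = 662.4550
Stratum 2 (Site B): n₁ = 2139, n₀ = 469, n = 2608; a·n₀/n = 1263·469/2608 = 227.1269; c·n₁/n = 179·2139/2608 = 146.8102
RR_MH = (869.6454 + 227.1269) / (662.4550 + 146.8102) = 1096.7723 / 809.2651 = 1.35527

1.36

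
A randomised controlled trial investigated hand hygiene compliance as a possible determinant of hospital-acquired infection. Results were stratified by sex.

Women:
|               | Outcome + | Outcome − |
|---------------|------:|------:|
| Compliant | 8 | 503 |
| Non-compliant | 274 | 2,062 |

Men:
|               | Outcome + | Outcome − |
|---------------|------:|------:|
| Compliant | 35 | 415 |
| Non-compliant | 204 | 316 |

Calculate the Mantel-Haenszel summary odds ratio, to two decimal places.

0.13

OR_MH = Σ(aᵢdᵢ/nᵢ) / Σ(bᵢcᵢ/nᵢ), where nᵢ is the stratum total.
Stratum 1 (Women): n = 2847; a·d/n = 8·2062/2847 = 5.7942; b·c/n = 503·274/2847 = 48.4096
Stratum 2 (Men): n = 970; a·d/n = 35·316/970 = 11.4021; b·c/n = 415·204/970 = 87.2784
OR_MH = (5.7942 + 11.4021) / (48.4096 + 87.2784) = 17.1962 / 135.6879 = 0.12673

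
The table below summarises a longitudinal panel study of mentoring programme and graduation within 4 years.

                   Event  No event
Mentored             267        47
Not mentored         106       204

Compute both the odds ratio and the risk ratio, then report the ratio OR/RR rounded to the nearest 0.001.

Cells: a = 267, b = 47, c = 106, d = 204.
OR = (267·204)/(47·106) = 54468/4982 = 10.93296
Risk in exposed = 267/314 = 0.85032; risk in unexposed = 106/310 = 0.34194; RR = 2.48678
OR/RR = 10.93296 / 2.48678 = 4.39643
The outcome is not rare, so the OR lies further from 1 than the RR.

4.396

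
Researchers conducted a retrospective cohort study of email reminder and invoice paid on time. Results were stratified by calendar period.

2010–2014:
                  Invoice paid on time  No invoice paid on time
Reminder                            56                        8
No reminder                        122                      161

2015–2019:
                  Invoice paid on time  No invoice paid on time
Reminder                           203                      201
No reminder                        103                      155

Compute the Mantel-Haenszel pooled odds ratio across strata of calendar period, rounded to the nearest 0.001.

OR_MH = Σ(aᵢdᵢ/nᵢ) / Σ(bᵢcᵢ/nᵢ), where nᵢ is the stratum total.
Stratum 1 (2010–2014): n = 347; a·d/n = 56·161/347 = 25.9827; b·c/n = 8·122/347 = 2.8127
Stratum 2 (2015–2019): n = 662; a·d/n = 203·155/662 = 47.5302; b·c/n = 201·103/662 = 31.2734
OR_MH = (25.9827 + 47.5302) / (2.8127 + 31.2734) = 73.5129 / 34.0861 = 2.15668

2.157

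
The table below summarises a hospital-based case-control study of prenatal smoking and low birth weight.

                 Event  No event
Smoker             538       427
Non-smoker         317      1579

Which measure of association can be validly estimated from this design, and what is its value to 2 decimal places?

Cells: a = 538, b = 427, c = 317, d = 1579.
This is a hospital-based case-control study: participants were sampled on outcome status, so risks in the source population cannot be estimated directly — relative risk is not valid here. The odds ratio is the appropriate measure.
OR = (a·d)/(b·c) = (538 × 1579) / (427 × 317) = 849502 / 135359 = 6.27592

6.28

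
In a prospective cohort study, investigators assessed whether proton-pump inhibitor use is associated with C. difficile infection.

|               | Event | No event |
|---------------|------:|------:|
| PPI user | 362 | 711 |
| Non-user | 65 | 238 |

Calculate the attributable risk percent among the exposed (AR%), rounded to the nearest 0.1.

Cells: a = 362, b = 711, c = 65, d = 238.
Risk in exposed = 362/1073 = 0.33737; risk in unexposed = 65/303 = 0.21452.
RR = 0.33737/0.21452 = 1.57267
AR% = (RR − 1)/RR × 100 = (1.57267 − 1)/1.57267 × 100 = 36.4139%

36.4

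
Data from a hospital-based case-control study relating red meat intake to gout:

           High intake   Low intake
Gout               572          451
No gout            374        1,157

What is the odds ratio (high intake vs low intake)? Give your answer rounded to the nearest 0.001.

Reading the table with exposure as columns: a = 572 (High intake, case), b = 374 (High intake, non-case), c = 451 (Low intake, case), d = 1157.
OR = (a·d)/(b·c) = (572 × 1157) / (374 × 451) = 661804 / 168674 = 3.92357
The odds of gout are about 3.92 times as high in the high intake group.

3.924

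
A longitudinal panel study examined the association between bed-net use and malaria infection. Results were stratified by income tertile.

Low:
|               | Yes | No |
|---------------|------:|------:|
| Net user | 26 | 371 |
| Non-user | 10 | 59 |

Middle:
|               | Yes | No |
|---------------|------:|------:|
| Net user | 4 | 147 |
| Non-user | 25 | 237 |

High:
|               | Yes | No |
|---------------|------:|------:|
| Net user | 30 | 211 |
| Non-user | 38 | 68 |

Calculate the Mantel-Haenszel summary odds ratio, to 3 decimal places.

OR_MH = Σ(aᵢdᵢ/nᵢ) / Σ(bᵢcᵢ/nᵢ), where nᵢ is the stratum total.
Stratum 1 (Low): n = 466; a·d/n = 26·59/466 = 3.2918; b·c/n = 371·10/466 = 7.9614
Stratum 2 (Middle): n = 413; a·d/n = 4·237/413 = 2.2954; b·c/n = 147·25/413 = 8.8983
Stratum 3 (High): n = 347; a·d/n = 30·68/347 = 5.8790; b·c/n = 211·38/347 = 23.1066
OR_MH = (3.2918 + 2.2954 + 5.8790) / (7.9614 + 8.8983 + 23.1066) = 11.4662 / 39.9663 = 0.28690

0.287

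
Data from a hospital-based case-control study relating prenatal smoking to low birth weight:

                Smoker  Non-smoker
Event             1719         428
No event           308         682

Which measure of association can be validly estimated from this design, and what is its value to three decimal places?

Reading the table with exposure as columns: a = 1719 (Smoker, case), b = 308 (Smoker, non-case), c = 428 (Non-smoker, case), d = 682.
This is a hospital-based case-control study: participants were sampled on outcome status, so risks in the source population cannot be estimated directly — relative risk is not valid here. The odds ratio is the appropriate measure.
OR = (a·d)/(b·c) = (1719 × 682) / (308 × 428) = 1172358 / 131824 = 8.89336

8.893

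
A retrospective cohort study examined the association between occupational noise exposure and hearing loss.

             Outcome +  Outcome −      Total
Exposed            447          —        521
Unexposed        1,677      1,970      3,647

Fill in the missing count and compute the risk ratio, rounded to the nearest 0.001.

The missing cell is in the exposed row: 521 − 447 = 74.
So a = 447, b = 74, c = 1677, d = 1970.
RR = [a/(a+b)] / [c/(c+d)] = (447/521) / (1677/3647) = 0.85797/0.45983 = 1.86583

1.866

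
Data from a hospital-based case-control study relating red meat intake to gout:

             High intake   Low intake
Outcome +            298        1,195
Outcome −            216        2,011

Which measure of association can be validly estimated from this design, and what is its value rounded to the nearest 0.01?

2.32

Reading the table with exposure as columns: a = 298 (High intake, case), b = 216 (High intake, non-case), c = 1195 (Low intake, case), d = 2011.
This is a hospital-based case-control study: participants were sampled on outcome status, so risks in the source population cannot be estimated directly — relative risk is not valid here. The odds ratio is the appropriate measure.
OR = (a·d)/(b·c) = (298 × 2011) / (216 × 1195) = 599278 / 258120 = 2.32170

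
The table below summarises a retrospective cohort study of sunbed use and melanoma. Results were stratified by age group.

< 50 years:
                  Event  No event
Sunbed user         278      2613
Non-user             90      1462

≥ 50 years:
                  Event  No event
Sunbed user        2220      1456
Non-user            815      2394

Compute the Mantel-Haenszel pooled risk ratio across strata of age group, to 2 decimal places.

RR_MH = Σ(aᵢ·n₀ᵢ/nᵢ) / Σ(cᵢ·n₁ᵢ/nᵢ), with n₁ᵢ = aᵢ+bᵢ (exposed), n₀ᵢ = cᵢ+dᵢ (unexposed), nᵢ = n₁ᵢ+n₀ᵢ.
Stratum 1 (< 50 years): n₁ = 2891, n₀ = 1552, n = 4443; a·n₀/n = 278·1552/4443 = 97.1092; c·n₁/n = 90·2891/4443 = 58.5618
Stratum 2 (≥ 50 years): n₁ = 3676, n₀ = 3209, n = 6885; a·n₀/n = 2220·3209/6885 = 1034.7102; c·n₁/n = 815·3676/6885 = 435.1402
RR_MH = (97.1092 + 1034.7102) / (58.5618 + 435.1402) = 1131.8194 / 493.7019 = 2.29252

2.29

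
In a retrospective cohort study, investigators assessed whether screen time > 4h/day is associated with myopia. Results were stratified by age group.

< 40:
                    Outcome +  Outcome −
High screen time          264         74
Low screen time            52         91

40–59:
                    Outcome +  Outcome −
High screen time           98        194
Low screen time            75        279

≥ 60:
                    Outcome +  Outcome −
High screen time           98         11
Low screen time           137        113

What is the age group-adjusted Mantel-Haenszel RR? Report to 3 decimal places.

1.789

RR_MH = Σ(aᵢ·n₀ᵢ/nᵢ) / Σ(cᵢ·n₁ᵢ/nᵢ), with n₁ᵢ = aᵢ+bᵢ (exposed), n₀ᵢ = cᵢ+dᵢ (unexposed), nᵢ = n₁ᵢ+n₀ᵢ.
Stratum 1 (< 40): n₁ = 338, n₀ = 143, n = 481; a·n₀/n = 264·143/481 = 78.4865; c·n₁/n = 52·338/481 = 36.5405
Stratum 2 (40–59): n₁ = 292, n₀ = 354, n = 646; a·n₀/n = 98·354/646 = 53.7028; c·n₁/n = 75·292/646 = 33.9009
Stratum 3 (≥ 60): n₁ = 109, n₀ = 250, n = 359; a·n₀/n = 98·250/359 = 68.2451; c·n₁/n = 137·109/359 = 41.5961
RR_MH = (78.4865 + 53.7028 + 68.2451) / (36.5405 + 33.9009 + 41.5961) = 200.4344 / 112.0376 = 1.78899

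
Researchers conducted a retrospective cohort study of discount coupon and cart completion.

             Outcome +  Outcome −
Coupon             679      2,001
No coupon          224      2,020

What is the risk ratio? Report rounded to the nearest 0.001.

Cells: a = 679, b = 2001, c = 224, d = 2020.
Risk in exposed = 679/2680 = 0.25336; risk in unexposed = 224/2244 = 0.09982.
RR = 0.25336 / 0.09982 = 2.53811
The risk among the exposed is 2.54 times that among the unexposed.

2.538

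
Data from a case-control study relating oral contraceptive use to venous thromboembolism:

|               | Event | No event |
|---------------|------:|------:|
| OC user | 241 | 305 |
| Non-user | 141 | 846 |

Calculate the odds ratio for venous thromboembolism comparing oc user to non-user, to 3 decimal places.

4.741

Cells: a = 241, b = 305, c = 141, d = 846.
OR = (a·d)/(b·c) = (241 × 846) / (305 × 141) = 203886 / 43005 = 4.74098
The odds of venous thromboembolism are about 4.74 times as high in the oc user group.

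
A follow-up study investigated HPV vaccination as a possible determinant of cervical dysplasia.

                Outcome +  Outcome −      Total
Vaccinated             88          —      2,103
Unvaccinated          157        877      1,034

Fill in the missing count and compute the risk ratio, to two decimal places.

0.28

The missing cell is in the exposed row: 2103 − 88 = 2015.
So a = 88, b = 2015, c = 157, d = 877.
RR = [a/(a+b)] / [c/(c+d)] = (88/2103) / (157/1034) = 0.04184/0.15184 = 0.27559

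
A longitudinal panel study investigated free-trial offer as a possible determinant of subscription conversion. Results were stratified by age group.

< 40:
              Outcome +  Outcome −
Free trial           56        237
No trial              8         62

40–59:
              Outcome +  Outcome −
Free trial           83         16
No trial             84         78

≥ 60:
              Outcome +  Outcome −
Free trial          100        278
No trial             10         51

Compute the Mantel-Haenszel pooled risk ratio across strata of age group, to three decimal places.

1.624

RR_MH = Σ(aᵢ·n₀ᵢ/nᵢ) / Σ(cᵢ·n₁ᵢ/nᵢ), with n₁ᵢ = aᵢ+bᵢ (exposed), n₀ᵢ = cᵢ+dᵢ (unexposed), nᵢ = n₁ᵢ+n₀ᵢ.
Stratum 1 (< 40): n₁ = 293, n₀ = 70, n = 363; a·n₀/n = 56·70/363 = 10.7989; c·n₁/n = 8·293/363 = 6.4573
Stratum 2 (40–59): n₁ = 99, n₀ = 162, n = 261; a·n₀/n = 83·162/261 = 51.5172; c·n₁/n = 84·99/261 = 31.8621
Stratum 3 (≥ 60): n₁ = 378, n₀ = 61, n = 439; a·n₀/n = 100·61/439 = 13.8952; c·n₁/n = 10·378/439 = 8.6105
RR_MH = (10.7989 + 51.5172 + 13.8952) / (6.4573 + 31.8621 + 8.6105) = 76.2114 / 46.9298 = 1.62394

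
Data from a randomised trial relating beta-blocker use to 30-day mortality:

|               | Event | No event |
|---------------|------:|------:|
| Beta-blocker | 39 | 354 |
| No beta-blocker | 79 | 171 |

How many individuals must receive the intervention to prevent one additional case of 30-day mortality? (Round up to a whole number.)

Risk in treated group = 39/393 = 0.09924; risk in control = 79/250 = 0.31600.
Absolute risk reduction = 0.31600 − 0.09924 = 0.21676
NNT = 1 / ARR = 1 / 0.21676 = 4.613 → round up → 5

5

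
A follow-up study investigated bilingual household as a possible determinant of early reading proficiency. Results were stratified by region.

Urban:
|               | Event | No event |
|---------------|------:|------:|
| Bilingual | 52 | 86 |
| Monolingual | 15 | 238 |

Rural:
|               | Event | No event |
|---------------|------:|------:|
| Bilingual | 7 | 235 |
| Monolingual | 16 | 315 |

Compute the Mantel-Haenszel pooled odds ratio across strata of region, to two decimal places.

OR_MH = Σ(aᵢdᵢ/nᵢ) / Σ(bᵢcᵢ/nᵢ), where nᵢ is the stratum total.
Stratum 1 (Urban): n = 391; a·d/n = 52·238/391 = 31.6522; b·c/n = 86·15/391 = 3.2992
Stratum 2 (Rural): n = 573; a·d/n = 7·315/573 = 3.8482; b·c/n = 235·16/573 = 6.5620
OR_MH = (31.6522 + 3.8482) / (3.2992 + 6.5620) = 35.5003 / 9.8612 = 3.60001

3.60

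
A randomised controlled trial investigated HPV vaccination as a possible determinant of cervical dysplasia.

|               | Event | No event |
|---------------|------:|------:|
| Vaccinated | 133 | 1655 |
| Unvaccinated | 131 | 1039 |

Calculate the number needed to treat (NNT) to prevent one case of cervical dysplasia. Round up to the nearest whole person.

27

Risk in treated group = 133/1788 = 0.07438; risk in control = 131/1170 = 0.11197.
Absolute risk reduction = 0.11197 − 0.07438 = 0.03758
NNT = 1 / ARR = 1 / 0.03758 = 26.609 → round up → 27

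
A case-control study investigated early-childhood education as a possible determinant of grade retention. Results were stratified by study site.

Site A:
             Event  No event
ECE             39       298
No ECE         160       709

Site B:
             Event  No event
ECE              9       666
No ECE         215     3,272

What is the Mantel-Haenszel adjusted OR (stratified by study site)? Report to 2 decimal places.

0.41

OR_MH = Σ(aᵢdᵢ/nᵢ) / Σ(bᵢcᵢ/nᵢ), where nᵢ is the stratum total.
Stratum 1 (Site A): n = 1206; a·d/n = 39·709/1206 = 22.9279; b·c/n = 298·160/1206 = 39.5357
Stratum 2 (Site B): n = 4162; a·d/n = 9·3272/4162 = 7.0754; b·c/n = 666·215/4162 = 34.4041
OR_MH = (22.9279 + 7.0754) / (39.5357 + 34.4041) = 30.0033 / 73.9398 = 0.40578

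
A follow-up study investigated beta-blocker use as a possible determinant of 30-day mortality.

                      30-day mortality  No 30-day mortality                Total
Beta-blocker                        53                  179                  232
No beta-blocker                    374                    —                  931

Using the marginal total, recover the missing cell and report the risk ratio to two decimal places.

0.57

The missing cell is in the unexposed row: 931 − 374 = 557.
So a = 53, b = 179, c = 374, d = 557.
RR = [a/(a+b)] / [c/(c+d)] = (53/232) / (374/931) = 0.22845/0.40172 = 0.56868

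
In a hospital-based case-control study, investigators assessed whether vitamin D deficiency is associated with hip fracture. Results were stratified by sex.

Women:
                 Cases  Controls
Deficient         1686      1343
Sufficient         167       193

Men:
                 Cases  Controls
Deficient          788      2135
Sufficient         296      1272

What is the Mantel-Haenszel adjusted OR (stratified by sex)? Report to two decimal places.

1.54

OR_MH = Σ(aᵢdᵢ/nᵢ) / Σ(bᵢcᵢ/nᵢ), where nᵢ is the stratum total.
Stratum 1 (Women): n = 3389; a·d/n = 1686·193/3389 = 96.0159; b·c/n = 1343·167/3389 = 66.1791
Stratum 2 (Men): n = 4491; a·d/n = 788·1272/4491 = 223.1877; b·c/n = 2135·296/4491 = 140.7170
OR_MH = (96.0159 + 223.1877) / (66.1791 + 140.7170) = 319.2036 / 206.8961 = 1.54282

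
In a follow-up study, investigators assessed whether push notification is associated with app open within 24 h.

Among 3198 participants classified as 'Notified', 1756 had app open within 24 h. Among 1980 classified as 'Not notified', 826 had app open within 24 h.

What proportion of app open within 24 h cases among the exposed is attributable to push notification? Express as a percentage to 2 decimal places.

24.03

From the description: a = 1756, b = 1442, c = 826, d = 1154.
Risk in exposed = 1756/3198 = 0.54909; risk in unexposed = 826/1980 = 0.41717.
RR = 0.54909/0.41717 = 1.31623
AR% = (RR − 1)/RR × 100 = (1.31623 − 1)/1.31623 × 100 = 24.0253%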